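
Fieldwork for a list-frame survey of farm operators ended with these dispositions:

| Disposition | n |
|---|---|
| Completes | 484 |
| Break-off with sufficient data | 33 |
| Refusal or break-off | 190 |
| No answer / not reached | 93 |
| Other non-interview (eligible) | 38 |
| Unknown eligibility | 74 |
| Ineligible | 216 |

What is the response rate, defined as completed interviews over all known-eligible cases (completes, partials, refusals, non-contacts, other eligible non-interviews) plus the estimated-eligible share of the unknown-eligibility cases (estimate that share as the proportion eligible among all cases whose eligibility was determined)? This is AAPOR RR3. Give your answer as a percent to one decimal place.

54.0%

Num = 484
Determined eligible = 484 + 33 + 190 + 93 + 38 = 838
e = 838 / (838 + 216) = 838 / 1054 = 0.7951
Eligible share of unknowns = 0.7951 × 74 = 58.84
Denom = 838 + 58.84 = 896.84
RR3 = 484 / 896.84 = 0.5397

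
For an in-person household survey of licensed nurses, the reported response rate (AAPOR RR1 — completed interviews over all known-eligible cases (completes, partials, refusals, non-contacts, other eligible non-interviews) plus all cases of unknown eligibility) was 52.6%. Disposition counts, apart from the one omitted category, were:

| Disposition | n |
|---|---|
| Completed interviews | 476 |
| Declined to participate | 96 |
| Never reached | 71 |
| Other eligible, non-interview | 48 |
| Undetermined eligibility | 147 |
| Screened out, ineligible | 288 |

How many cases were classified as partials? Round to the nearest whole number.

67

RR1 = 476 / D = 0.526
D = 476 / 0.526 = 904.9
Other denominator terms total 838
partials = 904.9 − 838 ≈ 67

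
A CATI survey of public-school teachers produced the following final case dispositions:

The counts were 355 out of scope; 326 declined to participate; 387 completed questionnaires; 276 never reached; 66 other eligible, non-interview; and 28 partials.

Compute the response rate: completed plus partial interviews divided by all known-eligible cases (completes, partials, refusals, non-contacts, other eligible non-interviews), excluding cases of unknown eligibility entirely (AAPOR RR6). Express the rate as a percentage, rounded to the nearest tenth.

Num → 387 + 28 = 415
Denominator → 387 + 28 + 326 + 276 + 66 = 1083
RR6 = 415 / 1083 = 0.3832

38.3%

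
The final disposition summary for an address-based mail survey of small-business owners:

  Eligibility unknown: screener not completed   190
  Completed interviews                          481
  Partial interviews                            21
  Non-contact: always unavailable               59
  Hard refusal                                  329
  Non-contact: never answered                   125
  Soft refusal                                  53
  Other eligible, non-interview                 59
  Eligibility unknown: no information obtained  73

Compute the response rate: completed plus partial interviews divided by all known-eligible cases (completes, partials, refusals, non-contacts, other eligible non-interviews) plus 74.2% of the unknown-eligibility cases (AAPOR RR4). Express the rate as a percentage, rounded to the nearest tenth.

38.0%

Refusals = 329 + 53 = 382
Non-contacts = 125 + 59 = 184
Unknown eligibility = 190 + 73 = 263
Top → 481 + 21 = 502
Known eligible → 481 + 21 + 382 + 184 + 59 = 1127
Estimated eligible among unknowns → 0.7420 × 263 = 195.15
Base → 1127 + 195.15 = 1322.15
RR4 = 502 / 1322.15 = 0.3797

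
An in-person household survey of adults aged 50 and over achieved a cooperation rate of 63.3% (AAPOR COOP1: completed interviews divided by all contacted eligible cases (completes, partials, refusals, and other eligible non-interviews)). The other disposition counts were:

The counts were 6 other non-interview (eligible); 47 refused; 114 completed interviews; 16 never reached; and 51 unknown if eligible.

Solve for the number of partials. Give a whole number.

COOP1 = 114 / D = 0.633
D = 114 / 0.633 = 180.1
Other denominator terms total 167
partials = 180.1 − 167 ≈ 13

13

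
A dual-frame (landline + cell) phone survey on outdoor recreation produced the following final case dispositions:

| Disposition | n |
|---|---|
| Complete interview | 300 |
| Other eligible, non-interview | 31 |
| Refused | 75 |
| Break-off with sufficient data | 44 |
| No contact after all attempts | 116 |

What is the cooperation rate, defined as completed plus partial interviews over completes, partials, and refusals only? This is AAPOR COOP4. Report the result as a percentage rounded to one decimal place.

Top: 300 + 44 = 344
Denom: 300 + 44 + 75 = 419
COOP4 = 344 / 419 = 0.8210

82.1%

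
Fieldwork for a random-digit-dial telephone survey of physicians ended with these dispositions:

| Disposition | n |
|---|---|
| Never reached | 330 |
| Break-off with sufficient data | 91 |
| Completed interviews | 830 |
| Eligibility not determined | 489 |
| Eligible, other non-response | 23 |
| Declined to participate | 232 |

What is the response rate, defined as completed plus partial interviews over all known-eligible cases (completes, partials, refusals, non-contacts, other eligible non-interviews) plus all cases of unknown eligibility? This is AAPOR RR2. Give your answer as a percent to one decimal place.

Top → 830 + 91 = 921
Denom → 830 + 91 + 232 + 330 + 23 + 489 = 1995
RR2 = 921 / 1995 = 0.4617

46.2%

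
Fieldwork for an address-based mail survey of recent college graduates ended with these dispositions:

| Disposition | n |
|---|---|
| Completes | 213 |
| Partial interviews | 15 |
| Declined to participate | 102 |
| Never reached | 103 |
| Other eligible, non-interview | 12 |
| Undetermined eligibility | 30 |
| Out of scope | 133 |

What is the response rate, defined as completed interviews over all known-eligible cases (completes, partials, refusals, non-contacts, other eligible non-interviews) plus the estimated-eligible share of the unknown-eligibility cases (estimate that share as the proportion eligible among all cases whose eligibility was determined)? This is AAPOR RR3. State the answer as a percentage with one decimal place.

Top: 213
Known eligible: 213 + 15 + 102 + 103 + 12 = 445
e = 445 / (445 + 133) = 445 / 578 = 0.7699
Eligible share of unknowns: 0.7699 × 30 = 23.10
Denom: 445 + 23.10 = 468.10
RR3 = 213 / 468.10 = 0.4550

45.5%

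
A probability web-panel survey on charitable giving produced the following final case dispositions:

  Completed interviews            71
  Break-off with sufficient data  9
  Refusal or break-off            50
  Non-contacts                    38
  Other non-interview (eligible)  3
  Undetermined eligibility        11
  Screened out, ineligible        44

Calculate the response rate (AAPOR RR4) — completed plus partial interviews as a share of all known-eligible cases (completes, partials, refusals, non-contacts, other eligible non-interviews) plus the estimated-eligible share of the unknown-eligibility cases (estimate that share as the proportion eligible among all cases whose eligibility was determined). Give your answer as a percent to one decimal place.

44.5%

Numerator: 71 + 9 = 80
Known eligible: 71 + 9 + 50 + 38 + 3 = 171
e = 171 / (171 + 44) = 171 / 215 = 0.7953
e × U: 0.7953 × 11 = 8.75
Denominator: 171 + 8.75 = 179.75
RR4 = 80 / 179.75 = 0.4451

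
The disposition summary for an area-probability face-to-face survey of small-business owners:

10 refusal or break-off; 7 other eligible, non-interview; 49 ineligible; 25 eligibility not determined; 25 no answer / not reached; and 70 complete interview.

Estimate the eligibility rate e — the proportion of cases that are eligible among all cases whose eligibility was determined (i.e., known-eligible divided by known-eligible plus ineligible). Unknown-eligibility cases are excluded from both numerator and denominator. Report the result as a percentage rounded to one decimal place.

Eligible (known): 70 + 10 + 25 + 7 = 112
e = 112 / (112 + 49) = 112 / 161 = 0.6957

69.6%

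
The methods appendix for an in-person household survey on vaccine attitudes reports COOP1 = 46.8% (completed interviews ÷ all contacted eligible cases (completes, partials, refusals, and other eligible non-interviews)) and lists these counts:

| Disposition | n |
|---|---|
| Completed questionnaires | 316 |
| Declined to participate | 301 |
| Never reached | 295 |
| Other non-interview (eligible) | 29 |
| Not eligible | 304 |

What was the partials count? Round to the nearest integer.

29

COOP1 = 316 / D = 0.468
D = 316 / 0.468 = 675.2
Other denominator terms total 646
partials = 675.2 − 646 ≈ 29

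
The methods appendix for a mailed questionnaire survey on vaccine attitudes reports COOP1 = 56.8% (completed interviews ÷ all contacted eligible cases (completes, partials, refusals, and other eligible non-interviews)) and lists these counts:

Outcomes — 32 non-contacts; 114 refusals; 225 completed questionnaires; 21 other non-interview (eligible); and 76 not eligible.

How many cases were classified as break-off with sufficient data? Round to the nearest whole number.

COOP1 = 225 / D = 0.568
D = 225 / 0.568 = 396.1
Rest of base = 360
break-off with sufficient data = 396.1 − 360 ≈ 36

36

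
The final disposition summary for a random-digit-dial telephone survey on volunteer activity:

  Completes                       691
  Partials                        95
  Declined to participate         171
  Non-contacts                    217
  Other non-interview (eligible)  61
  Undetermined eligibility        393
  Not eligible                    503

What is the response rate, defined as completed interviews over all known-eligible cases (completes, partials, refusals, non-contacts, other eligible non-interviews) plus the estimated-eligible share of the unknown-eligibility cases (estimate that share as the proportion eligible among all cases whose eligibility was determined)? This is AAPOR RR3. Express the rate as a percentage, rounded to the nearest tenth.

45.6%

Numerator = 691
Determined eligible = 691 + 95 + 171 + 217 + 61 = 1235
e = 1235 / (1235 + 503) = 1235 / 1738 = 0.7106
Eligible share of unknowns = 0.7106 × 393 = 279.27
Base = 1235 + 279.27 = 1514.27
RR3 = 691 / 1514.27 = 0.4563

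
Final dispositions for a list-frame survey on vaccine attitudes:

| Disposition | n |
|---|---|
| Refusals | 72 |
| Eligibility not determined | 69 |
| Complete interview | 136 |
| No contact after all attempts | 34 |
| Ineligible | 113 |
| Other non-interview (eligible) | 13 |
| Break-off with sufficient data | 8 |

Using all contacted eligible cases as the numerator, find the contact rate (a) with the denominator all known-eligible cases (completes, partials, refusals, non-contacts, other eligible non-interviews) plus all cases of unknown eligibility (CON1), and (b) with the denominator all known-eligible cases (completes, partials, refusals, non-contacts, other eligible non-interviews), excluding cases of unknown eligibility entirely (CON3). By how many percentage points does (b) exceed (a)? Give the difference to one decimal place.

Num = 136 + 8 + 72 + 13 = 229
Denominator = 136 + 8 + 72 + 34 + 13 + 69 = 332
CON1 = 229 / 332 = 0.6898
Denominator = 136 + 8 + 72 + 34 + 13 = 263
CON3 = 229 / 263 = 0.8707
Difference = 87.07 − 68.98 = 18.09 percentage points

18.1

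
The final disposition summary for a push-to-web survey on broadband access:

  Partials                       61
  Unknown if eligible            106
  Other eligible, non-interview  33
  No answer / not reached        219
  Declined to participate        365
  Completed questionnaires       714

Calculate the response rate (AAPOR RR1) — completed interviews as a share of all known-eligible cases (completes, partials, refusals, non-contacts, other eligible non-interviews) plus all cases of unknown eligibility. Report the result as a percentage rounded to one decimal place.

47.7%

Num → 714
Base → 714 + 61 + 365 + 219 + 33 + 106 = 1498
RR1 = 714 / 1498 = 0.4766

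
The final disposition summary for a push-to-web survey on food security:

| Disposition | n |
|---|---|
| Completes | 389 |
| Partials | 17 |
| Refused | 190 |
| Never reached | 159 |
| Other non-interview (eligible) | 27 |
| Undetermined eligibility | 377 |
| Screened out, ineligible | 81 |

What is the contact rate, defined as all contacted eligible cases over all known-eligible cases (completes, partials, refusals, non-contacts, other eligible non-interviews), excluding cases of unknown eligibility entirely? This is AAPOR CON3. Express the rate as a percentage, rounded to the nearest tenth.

Numerator: 389 + 17 + 190 + 27 = 623
Denom: 389 + 17 + 190 + 159 + 27 = 782
CON3 = 623 / 782 = 0.7967

79.7%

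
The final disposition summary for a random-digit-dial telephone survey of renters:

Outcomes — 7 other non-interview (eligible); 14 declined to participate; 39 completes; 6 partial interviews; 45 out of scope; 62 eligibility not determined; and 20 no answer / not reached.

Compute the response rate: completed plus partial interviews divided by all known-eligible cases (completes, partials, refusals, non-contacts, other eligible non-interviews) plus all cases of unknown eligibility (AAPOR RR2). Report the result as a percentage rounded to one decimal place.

30.4%

Num → 39 + 6 = 45
Base → 39 + 6 + 14 + 20 + 7 + 62 = 148
RR2 = 45 / 148 = 0.3041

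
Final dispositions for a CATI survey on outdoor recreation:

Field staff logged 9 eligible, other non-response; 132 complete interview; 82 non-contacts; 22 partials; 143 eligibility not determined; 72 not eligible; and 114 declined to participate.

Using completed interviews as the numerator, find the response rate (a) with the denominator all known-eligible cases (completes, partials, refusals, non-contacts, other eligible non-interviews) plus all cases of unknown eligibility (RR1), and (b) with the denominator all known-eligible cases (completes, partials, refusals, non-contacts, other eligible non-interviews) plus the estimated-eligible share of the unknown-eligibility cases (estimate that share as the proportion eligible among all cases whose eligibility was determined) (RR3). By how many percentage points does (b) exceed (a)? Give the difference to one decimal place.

Num: 132
Base: 132 + 22 + 114 + 82 + 9 + 143 = 502
RR1 = 132 / 502 = 0.2629
Known eligible: 132 + 22 + 114 + 82 + 9 = 359
e = 359 / (359 + 72) = 359 / 431 = 0.8329
Eligible share of unknowns: 0.8329 × 143 = 119.10
Base: 359 + 119.10 = 478.10
RR3 = 132 / 478.10 = 0.2761
Difference = 27.61 − 26.29 = 1.32 percentage points

1.3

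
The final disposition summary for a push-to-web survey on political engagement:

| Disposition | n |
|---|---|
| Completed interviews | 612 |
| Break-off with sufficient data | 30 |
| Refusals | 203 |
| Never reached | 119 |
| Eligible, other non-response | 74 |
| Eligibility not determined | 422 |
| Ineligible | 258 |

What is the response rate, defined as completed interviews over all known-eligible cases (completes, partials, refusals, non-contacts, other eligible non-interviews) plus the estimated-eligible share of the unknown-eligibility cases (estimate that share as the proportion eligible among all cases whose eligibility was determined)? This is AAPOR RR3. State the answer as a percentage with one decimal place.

Numerator: 612
Eligible (known): 612 + 30 + 203 + 119 + 74 = 1038
e = 1038 / (1038 + 258) = 1038 / 1296 = 0.8009
Eligible share of unknowns: 0.8009 × 422 = 337.98
Denominator: 1038 + 337.98 = 1375.98
RR3 = 612 / 1375.98 = 0.4448

44.5%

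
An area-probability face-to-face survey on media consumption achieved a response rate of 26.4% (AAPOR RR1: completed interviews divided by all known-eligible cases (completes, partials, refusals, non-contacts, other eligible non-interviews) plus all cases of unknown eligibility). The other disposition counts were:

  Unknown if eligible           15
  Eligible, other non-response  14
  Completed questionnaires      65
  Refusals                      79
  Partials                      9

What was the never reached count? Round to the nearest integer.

RR1 = 65 / D = 0.264
D = 65 / 0.264 = 246.2
Remaining denominator categories sum to 182
never reached = 246.2 − 182 ≈ 64

64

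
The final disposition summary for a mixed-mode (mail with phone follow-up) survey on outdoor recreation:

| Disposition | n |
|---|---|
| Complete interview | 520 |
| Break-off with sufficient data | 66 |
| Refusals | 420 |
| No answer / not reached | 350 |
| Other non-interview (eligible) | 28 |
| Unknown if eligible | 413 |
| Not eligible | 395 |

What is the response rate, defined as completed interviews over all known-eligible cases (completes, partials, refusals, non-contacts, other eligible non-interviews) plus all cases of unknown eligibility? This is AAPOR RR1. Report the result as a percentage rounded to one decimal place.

Num: 520
Denom: 520 + 66 + 420 + 350 + 28 + 413 = 1797
RR1 = 520 / 1797 = 0.2894

28.9%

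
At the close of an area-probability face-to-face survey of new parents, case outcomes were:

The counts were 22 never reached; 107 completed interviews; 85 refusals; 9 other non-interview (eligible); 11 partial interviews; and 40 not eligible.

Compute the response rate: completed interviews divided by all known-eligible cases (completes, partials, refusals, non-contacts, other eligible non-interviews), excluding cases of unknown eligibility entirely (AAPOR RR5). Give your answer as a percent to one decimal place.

Num = 107
Denom = 107 + 11 + 85 + 22 + 9 = 234
RR5 = 107 / 234 = 0.4573

45.7%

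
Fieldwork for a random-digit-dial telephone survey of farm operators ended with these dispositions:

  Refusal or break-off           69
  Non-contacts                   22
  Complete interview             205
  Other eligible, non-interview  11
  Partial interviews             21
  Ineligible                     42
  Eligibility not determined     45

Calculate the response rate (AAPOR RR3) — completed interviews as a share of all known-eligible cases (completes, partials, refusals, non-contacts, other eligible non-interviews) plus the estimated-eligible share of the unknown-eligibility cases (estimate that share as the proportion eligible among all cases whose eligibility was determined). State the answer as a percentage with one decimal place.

Num → 205
Known eligible → 205 + 21 + 69 + 22 + 11 = 328
e = 328 / (328 + 42) = 328 / 370 = 0.8865
Estimated eligible among unknowns → 0.8865 × 45 = 39.89
Denom → 328 + 39.89 = 367.89
RR3 = 205 / 367.89 = 0.5572

55.7%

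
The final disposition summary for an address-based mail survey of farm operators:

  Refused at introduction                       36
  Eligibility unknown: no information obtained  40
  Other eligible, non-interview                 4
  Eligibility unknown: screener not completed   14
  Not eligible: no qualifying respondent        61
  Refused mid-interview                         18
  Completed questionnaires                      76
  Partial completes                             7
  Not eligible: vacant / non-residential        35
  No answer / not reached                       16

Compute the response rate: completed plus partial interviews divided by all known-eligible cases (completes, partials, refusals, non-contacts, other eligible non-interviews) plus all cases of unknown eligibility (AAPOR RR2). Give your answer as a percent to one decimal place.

39.3%

Refusals = 36 + 18 = 54
Eligibility not determined = 14 + 40 = 54
Screened out, ineligible = 61 + 35 = 96
Numerator → 76 + 7 = 83
Denom → 76 + 7 + 54 + 16 + 4 + 54 = 211
RR2 = 83 / 211 = 0.3934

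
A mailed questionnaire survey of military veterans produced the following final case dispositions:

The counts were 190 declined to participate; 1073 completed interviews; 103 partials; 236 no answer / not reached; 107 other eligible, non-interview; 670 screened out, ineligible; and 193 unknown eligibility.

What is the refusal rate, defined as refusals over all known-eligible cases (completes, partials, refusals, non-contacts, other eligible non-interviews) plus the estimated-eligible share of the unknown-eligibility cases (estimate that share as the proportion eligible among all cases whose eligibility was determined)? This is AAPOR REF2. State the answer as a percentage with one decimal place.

10.3%

Numerator → 190
Eligible (known) → 1073 + 103 + 190 + 236 + 107 = 1709
e = 1709 / (1709 + 670) = 1709 / 2379 = 0.7184
Estimated eligible among unknowns → 0.7184 × 193 = 138.65
Denominator → 1709 + 138.65 = 1847.65
REF2 = 190 / 1847.65 = 0.1028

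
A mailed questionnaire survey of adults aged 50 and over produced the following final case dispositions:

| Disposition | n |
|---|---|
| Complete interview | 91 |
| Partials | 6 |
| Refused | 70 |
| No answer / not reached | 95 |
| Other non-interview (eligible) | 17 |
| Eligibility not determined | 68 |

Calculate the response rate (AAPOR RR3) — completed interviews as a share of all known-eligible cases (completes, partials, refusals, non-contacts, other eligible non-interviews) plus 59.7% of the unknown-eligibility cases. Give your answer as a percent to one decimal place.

Numerator: 91
Determined eligible: 91 + 6 + 70 + 95 + 17 = 279
e × U: 0.5970 × 68 = 40.60
Denominator: 279 + 40.60 = 319.60
RR3 = 91 / 319.60 = 0.2847

28.5%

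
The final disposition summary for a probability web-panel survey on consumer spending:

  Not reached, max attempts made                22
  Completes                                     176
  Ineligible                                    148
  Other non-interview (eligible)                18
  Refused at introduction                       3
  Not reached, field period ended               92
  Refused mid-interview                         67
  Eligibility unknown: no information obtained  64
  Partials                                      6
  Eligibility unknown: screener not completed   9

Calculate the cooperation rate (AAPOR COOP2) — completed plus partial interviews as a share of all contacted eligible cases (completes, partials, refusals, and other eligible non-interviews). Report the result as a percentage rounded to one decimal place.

Refusal or break-off = 3 + 67 = 70
Never reached = 92 + 22 = 114
Unknown eligibility = 9 + 64 = 73
Numerator → 176 + 6 = 182
Denominator → 176 + 6 + 70 + 18 = 270
COOP2 = 182 / 270 = 0.6741

67.4%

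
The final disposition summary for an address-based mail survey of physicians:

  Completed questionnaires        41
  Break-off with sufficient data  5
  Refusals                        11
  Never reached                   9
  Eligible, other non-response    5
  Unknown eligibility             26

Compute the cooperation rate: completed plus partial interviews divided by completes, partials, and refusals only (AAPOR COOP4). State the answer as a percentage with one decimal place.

Numerator = 41 + 5 = 46
Base = 41 + 5 + 11 = 57
COOP4 = 46 / 57 = 0.8070

80.7%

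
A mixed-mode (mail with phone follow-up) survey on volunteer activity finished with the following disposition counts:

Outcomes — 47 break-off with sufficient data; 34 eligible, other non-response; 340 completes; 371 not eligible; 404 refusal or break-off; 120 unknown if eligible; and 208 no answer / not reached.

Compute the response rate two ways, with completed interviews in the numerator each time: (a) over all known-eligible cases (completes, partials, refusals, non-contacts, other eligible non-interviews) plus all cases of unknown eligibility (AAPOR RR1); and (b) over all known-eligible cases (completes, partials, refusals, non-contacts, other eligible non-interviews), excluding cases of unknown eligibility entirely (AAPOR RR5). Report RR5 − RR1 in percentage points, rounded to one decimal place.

Num → 340
Denominator → 340 + 47 + 404 + 208 + 34 + 120 = 1153
RR1 = 340 / 1153 = 0.2949
Denominator → 340 + 47 + 404 + 208 + 34 = 1033
RR5 = 340 / 1033 = 0.3291
Difference = 32.91 − 29.49 = 3.42 percentage points

3.4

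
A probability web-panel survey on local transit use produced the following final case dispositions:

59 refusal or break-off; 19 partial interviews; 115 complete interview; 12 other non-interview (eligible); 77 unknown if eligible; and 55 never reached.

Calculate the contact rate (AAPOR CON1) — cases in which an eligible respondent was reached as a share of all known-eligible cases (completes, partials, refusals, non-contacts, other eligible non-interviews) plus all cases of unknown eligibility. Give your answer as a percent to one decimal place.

60.8%

Numerator: 115 + 19 + 59 + 12 = 205
Base: 115 + 19 + 59 + 55 + 12 + 77 = 337
CON1 = 205 / 337 = 0.6083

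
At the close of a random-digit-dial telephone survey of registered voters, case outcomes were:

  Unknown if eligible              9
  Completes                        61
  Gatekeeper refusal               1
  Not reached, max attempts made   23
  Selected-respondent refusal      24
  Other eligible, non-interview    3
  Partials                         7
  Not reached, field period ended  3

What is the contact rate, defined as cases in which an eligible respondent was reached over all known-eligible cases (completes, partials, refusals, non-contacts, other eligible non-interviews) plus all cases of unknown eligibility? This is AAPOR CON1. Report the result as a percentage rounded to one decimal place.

73.3%

Refusals = 1 + 24 = 25
Never reached = 3 + 23 = 26
Num: 61 + 7 + 25 + 3 = 96
Denom: 61 + 7 + 25 + 26 + 3 + 9 = 131
CON1 = 96 / 131 = 0.7328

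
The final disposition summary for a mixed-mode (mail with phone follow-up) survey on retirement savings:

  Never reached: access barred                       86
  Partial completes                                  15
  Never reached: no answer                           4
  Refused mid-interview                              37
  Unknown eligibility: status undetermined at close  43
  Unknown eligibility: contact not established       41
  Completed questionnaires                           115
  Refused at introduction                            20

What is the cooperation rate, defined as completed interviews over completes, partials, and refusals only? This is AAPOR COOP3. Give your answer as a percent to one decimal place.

61.5%

Refused = 20 + 37 = 57
No answer / not reached = 4 + 86 = 90
Undetermined eligibility = 41 + 43 = 84
Top → 115
Denom → 115 + 15 + 57 = 187
COOP3 = 115 / 187 = 0.6150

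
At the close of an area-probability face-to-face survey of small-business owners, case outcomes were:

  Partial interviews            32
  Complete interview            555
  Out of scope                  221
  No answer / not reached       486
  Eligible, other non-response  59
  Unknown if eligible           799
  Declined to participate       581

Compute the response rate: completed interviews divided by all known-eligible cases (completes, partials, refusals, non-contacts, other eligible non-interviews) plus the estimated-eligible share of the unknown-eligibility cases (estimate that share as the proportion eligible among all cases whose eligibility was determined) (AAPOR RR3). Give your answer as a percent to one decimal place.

Top = 555
Known eligible = 555 + 32 + 581 + 486 + 59 = 1713
e = 1713 / (1713 + 221) = 1713 / 1934 = 0.8857
Estimated eligible among unknowns = 0.8857 × 799 = 707.67
Base = 1713 + 707.67 = 2420.67
RR3 = 555 / 2420.67 = 0.2293

22.9%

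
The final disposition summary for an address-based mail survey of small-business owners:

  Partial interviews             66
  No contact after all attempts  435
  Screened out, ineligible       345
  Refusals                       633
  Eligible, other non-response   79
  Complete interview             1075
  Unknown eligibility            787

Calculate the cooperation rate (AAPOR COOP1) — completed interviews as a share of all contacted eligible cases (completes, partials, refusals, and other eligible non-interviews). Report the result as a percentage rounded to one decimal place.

Top = 1075
Base = 1075 + 66 + 633 + 79 = 1853
COOP1 = 1075 / 1853 = 0.5801

58.0%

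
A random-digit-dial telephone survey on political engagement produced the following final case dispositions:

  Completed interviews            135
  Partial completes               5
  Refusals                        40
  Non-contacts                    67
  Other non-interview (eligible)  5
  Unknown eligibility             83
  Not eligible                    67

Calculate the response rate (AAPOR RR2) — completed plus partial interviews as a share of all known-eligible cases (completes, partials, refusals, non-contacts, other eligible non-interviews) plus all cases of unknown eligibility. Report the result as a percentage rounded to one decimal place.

Top → 135 + 5 = 140
Denominator → 135 + 5 + 40 + 67 + 5 + 83 = 335
RR2 = 140 / 335 = 0.4179

41.8%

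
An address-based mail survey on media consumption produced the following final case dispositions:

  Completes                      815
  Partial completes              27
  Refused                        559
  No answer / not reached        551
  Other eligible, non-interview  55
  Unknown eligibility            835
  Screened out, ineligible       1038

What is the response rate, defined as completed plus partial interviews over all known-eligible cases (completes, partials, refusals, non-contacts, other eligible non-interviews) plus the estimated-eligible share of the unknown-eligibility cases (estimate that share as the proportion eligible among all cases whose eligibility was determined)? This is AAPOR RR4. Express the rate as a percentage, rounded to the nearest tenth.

Num → 815 + 27 = 842
Determined eligible → 815 + 27 + 559 + 551 + 55 = 2007
e = 2007 / (2007 + 1038) = 2007 / 3045 = 0.6591
Eligible share of unknowns → 0.6591 × 835 = 550.35
Denominator → 2007 + 550.35 = 2557.35
RR4 = 842 / 2557.35 = 0.3292

32.9%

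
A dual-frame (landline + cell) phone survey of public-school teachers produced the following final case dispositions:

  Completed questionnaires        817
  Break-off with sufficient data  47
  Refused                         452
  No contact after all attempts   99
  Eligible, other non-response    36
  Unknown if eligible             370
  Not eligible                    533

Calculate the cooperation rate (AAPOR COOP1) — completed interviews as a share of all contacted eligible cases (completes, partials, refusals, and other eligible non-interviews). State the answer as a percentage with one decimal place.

60.4%

Num = 817
Denom = 817 + 47 + 452 + 36 = 1352
COOP1 = 817 / 1352 = 0.6043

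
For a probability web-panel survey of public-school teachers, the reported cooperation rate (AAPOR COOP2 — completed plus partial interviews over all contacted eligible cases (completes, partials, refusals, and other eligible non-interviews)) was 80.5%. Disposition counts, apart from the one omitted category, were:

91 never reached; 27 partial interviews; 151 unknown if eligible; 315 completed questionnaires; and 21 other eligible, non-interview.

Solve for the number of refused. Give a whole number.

62

Num = 315 + 27 = 342
COOP2 = 342 / D = 0.805
D = 342 / 0.805 = 424.8
Remaining denominator categories sum to 363
refused = 424.8 − 363 ≈ 62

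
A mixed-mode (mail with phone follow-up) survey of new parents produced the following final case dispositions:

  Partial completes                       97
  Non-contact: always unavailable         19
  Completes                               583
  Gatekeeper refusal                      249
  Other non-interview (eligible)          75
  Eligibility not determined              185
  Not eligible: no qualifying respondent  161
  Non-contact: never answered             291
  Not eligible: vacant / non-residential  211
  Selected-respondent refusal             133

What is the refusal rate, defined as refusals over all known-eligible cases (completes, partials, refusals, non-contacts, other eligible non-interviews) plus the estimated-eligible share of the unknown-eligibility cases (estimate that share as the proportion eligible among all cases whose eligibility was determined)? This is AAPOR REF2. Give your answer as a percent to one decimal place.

24.0%

Refusal or break-off = 249 + 133 = 382
No answer / not reached = 291 + 19 = 310
Ineligible = 161 + 211 = 372
Top = 382
Determined eligible = 583 + 97 + 382 + 310 + 75 = 1447
e = 1447 / (1447 + 372) = 1447 / 1819 = 0.7955
Eligible share of unknowns = 0.7955 × 185 = 147.17
Base = 1447 + 147.17 = 1594.17
REF2 = 382 / 1594.17 = 0.2396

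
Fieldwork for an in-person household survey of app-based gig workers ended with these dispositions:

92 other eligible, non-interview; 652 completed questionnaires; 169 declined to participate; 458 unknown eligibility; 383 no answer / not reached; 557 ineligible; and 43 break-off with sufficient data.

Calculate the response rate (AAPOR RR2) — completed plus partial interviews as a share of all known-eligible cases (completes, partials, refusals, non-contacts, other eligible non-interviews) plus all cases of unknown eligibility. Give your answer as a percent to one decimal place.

Top → 652 + 43 = 695
Denom → 652 + 43 + 169 + 383 + 92 + 458 = 1797
RR2 = 695 / 1797 = 0.3868

38.7%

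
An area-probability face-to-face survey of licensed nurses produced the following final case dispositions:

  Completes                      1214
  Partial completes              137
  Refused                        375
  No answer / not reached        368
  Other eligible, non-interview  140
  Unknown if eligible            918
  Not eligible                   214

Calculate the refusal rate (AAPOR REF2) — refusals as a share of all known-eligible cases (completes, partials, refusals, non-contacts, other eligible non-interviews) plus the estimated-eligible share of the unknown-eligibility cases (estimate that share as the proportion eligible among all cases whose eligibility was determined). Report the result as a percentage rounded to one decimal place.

Num: 375
Determined eligible: 1214 + 137 + 375 + 368 + 140 = 2234
e = 2234 / (2234 + 214) = 2234 / 2448 = 0.9126
Estimated eligible among unknowns: 0.9126 × 918 = 837.77
Denominator: 2234 + 837.77 = 3071.77
REF2 = 375 / 3071.77 = 0.1221

12.2%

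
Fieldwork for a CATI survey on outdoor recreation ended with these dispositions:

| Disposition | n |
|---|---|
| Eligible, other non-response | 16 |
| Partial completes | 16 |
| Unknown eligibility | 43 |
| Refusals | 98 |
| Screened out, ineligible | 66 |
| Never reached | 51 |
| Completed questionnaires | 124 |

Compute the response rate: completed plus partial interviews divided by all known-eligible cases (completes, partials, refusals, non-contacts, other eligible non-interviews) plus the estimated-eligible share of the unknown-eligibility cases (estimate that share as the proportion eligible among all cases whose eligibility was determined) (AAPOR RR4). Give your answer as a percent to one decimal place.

Num: 124 + 16 = 140
Determined eligible: 124 + 16 + 98 + 51 + 16 = 305
e = 305 / (305 + 66) = 305 / 371 = 0.8221
Estimated eligible among unknowns: 0.8221 × 43 = 35.35
Denominator: 305 + 35.35 = 340.35
RR4 = 140 / 340.35 = 0.4113

41.1%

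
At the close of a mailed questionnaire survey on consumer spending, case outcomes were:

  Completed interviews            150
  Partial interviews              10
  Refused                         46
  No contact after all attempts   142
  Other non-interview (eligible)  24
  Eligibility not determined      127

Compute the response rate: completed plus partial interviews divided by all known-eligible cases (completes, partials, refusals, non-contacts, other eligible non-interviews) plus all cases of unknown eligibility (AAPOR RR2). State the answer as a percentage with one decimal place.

32.1%

Numerator = 150 + 10 = 160
Base = 150 + 10 + 46 + 142 + 24 + 127 = 499
RR2 = 160 / 499 = 0.3206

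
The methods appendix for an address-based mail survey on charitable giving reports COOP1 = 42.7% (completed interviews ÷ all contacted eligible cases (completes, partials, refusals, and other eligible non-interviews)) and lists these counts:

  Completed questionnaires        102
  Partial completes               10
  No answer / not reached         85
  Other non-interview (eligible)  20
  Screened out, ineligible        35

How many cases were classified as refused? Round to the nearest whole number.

107

COOP1 = 102 / D = 0.427
D = 102 / 0.427 = 238.9
Remaining denominator categories sum to 132
refused = 238.9 − 132 ≈ 107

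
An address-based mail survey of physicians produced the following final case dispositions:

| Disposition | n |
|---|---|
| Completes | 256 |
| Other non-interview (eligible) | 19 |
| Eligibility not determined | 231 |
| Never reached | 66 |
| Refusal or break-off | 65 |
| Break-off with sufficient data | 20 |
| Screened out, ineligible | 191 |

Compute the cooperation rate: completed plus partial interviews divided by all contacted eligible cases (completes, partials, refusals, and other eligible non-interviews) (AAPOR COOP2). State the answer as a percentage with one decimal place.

76.7%

Num = 256 + 20 = 276
Base = 256 + 20 + 65 + 19 = 360
COOP2 = 276 / 360 = 0.7667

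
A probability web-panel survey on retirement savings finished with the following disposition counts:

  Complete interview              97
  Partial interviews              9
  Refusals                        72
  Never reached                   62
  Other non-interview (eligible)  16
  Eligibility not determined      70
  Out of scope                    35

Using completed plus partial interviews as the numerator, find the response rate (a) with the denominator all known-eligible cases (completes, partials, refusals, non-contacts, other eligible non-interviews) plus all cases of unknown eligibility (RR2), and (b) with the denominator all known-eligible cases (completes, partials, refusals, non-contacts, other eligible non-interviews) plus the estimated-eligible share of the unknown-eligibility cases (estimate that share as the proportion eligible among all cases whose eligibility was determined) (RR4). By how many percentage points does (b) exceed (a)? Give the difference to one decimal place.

0.9

Numerator → 97 + 9 = 106
Base → 97 + 9 + 72 + 62 + 16 + 70 = 326
RR2 = 106 / 326 = 0.3252
Determined eligible → 97 + 9 + 72 + 62 + 16 = 256
e = 256 / (256 + 35) = 256 / 291 = 0.8797
e × U → 0.8797 × 70 = 61.58
Base → 256 + 61.58 = 317.58
RR4 = 106 / 317.58 = 0.3338
Difference = 33.38 − 32.52 = 0.86 percentage points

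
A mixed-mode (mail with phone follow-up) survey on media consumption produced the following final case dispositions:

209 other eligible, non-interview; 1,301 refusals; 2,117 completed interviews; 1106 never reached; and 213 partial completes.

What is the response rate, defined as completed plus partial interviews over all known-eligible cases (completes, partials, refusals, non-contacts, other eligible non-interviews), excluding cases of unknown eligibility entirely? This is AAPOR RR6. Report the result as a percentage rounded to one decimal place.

Numerator → 2117 + 213 = 2330
Denom → 2117 + 213 + 1301 + 1106 + 209 = 4946
RR6 = 2330 / 4946 = 0.4711

47.1%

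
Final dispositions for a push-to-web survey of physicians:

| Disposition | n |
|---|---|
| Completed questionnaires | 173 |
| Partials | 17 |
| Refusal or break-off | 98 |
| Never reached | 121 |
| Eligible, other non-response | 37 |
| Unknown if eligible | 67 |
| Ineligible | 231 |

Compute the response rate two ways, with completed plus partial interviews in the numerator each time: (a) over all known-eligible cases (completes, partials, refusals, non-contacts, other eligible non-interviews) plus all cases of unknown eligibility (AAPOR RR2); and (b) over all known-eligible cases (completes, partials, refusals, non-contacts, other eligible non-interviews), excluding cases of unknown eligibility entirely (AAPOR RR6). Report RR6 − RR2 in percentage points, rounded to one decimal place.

5.6

Numerator: 173 + 17 = 190
Denom: 173 + 17 + 98 + 121 + 37 + 67 = 513
RR2 = 190 / 513 = 0.3704
Denom: 173 + 17 + 98 + 121 + 37 = 446
RR6 = 190 / 446 = 0.4260
Difference = 42.60 − 37.04 = 5.56 percentage points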